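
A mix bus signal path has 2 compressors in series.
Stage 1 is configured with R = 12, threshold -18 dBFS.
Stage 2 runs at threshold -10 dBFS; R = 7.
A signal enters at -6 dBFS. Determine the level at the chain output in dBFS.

Stage 1: 12 dB above -18 dBFS, reduced 12:1 to 1 dB above → -17 dBFS.
Stage 2: below threshold (-17 ≤ -10); passes unchanged; output -17 dBFS.

-17 dBFS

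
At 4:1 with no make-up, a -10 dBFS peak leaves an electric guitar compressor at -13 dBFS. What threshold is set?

Input is 4 dB above T (since output overshoot × R = input overshoot: (-13 − T)·4 = -10 − T gives T = -14 dBFS).
Check: -14 + (-10 − (-14))/4 = -14 + 1 = -13 dBFS. ✓

-14 dBFS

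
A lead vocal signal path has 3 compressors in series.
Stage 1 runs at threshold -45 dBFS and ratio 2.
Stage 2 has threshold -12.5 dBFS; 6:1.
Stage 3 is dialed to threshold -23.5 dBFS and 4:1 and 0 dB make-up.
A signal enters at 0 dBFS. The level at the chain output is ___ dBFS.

Stage 1: 45 dB above -45 dBFS, reduced 2:1 to 22.5 dB above → -22.5 dBFS.
Stage 2: -22.5 dBFS is at or below the -12.5 dBFS threshold — no compression; output -22.5 dBFS.
Stage 3: overshoot 1 dB → 1/4 = 0.25 dB → -23.25 dBFS.

-23.25 dBFS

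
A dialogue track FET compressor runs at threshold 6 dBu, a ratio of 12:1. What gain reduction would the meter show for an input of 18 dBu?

11 dB

The signal is 12 dB above threshold.
At 12:1, output sits 12/12 = 1 dB above threshold.
GR = overshoot in − overshoot out = 12 − 1 = 11 dB.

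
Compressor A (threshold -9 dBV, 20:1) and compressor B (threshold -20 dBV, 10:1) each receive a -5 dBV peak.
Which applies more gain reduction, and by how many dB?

B, by 9.7 dB

A: overshoot 4 dB → output overshoot 0.2 dB → GR 3.8 dB.
B: overshoot 15 dB → output overshoot 1.5 dB → GR 13.5 dB.
Difference: 9.7 dB in favour of B.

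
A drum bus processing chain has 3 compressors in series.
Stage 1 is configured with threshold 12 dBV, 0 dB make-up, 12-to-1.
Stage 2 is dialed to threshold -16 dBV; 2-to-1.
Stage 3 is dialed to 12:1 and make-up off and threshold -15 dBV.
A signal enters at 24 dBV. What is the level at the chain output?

Stage 1: overshoot 12 dB → 12/12 = 1 dB → 13 dBV.
Stage 2: overshoot 29 dB → 29/2 = 14.5 dB → -1.5 dBV.
Stage 3: 13.5 dB above -15 dBV, reduced 12:1 to 1.125 dB above → -13.875 dBV.

-13.875 dBV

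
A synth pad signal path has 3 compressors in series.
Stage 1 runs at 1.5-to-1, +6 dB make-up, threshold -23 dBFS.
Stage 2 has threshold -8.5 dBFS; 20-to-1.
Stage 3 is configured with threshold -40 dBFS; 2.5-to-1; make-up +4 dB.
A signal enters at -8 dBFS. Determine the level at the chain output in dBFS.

-23.37 dBFS

Stage 1: -8 dBFS is 15 dB over -23 dBFS; at 1.5:1 that becomes 10 dB over, giving -13 dBFS; +6 dB make-up → -7 dBFS.
Stage 2: overshoot 1.5 dB → 1.5/20 = 0.075 dB → -8.425 dBFS.
Stage 3: overshoot 31.575 dB → 31.575/2.5 = 12.63 dB → -27.37 dBFS; +4 dB make-up → -23.37 dBFS.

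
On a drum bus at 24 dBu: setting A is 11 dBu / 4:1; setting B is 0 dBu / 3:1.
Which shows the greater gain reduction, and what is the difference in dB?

B, by 6.25 dB

A: GR = 13 − 13/4 = 9.75 dB.
B: GR = 24 − 24/3 = 16 dB.
Difference: 6.25 dB in favour of B.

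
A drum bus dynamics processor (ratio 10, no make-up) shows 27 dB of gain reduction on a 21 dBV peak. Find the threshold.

-9 dBV

Let T be the threshold. Output overshoot = (input overshoot)/R, so -6 − T = (21 − T)/10.
10·(-6 − T) = 21 − T → 9·T = -60 − 21 = -81.
T = -81/9 = -9 dBV.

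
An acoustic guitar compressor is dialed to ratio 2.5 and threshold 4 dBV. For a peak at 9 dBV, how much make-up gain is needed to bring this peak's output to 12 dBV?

6 dB

Overshoot 5 dB → 5/2.5 = 2 dB after compression, so the compressed level is 4 + 2 = 6 dBV.
Make-up = target − compressed = 12 − 6 = 6 dB.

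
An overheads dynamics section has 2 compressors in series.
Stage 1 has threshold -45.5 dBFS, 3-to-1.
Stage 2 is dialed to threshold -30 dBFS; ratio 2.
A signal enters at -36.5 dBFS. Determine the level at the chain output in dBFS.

-42.5 dBFS

Stage 1: -36.5 dBFS is 9 dB over -45.5 dBFS; at 3:1 that becomes 3 dB over, giving -42.5 dBFS.
Stage 2: -42.5 dBFS ≤ -30 dBFS, so stage 2 doesn't engage; output -42.5 dBFS.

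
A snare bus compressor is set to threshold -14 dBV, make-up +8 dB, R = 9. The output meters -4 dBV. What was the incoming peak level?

4 dBV

Remove make-up: -4 − 8 = -12 dBV.
Post-compression overshoot = -12 − (-14) = 2 dB.
Input overshoot = R × output overshoot = 18 dB → input = -14 + 18 = 4 dBV.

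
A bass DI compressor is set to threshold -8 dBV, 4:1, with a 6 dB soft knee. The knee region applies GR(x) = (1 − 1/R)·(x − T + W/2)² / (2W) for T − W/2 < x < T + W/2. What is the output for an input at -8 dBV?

-8.5625 dBV

x − T + W/2 = -8 − (-8) + 3 = 3.
GR = (1 − 1/4) × 3² / 12 = 0.75 × 9 / 12 = 0.5625 dB.
Output = -8 − 0.5625 = -8.5625 dBV.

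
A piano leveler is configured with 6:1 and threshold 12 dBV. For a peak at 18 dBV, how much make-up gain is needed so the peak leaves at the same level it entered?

Without make-up, output = threshold + overshoot/6 = 12 + 1 = 13 dBV.
Gap to target: 5 dB.

5 dB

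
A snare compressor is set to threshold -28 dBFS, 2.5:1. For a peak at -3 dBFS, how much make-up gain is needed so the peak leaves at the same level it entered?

15 dB

Overshoot 25 dB → 25/2.5 = 10 dB after compression, so the compressed level is -28 + 10 = -18 dBFS.
Make-up = target − compressed = -3 − (-18) = 15 dB.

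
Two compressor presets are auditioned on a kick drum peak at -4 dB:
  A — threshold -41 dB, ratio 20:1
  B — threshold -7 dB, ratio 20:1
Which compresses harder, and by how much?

A, by 32.3 dB

A: GR = 37 − 37/20 = 35.15 dB.
B: GR = 3 − 3/20 = 2.85 dB.
Difference: 32.3 dB in favour of A.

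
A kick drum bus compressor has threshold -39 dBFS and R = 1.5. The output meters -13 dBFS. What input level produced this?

0 dBFS

The compressed level sits -13 − (-39) = 26 dB over threshold.
Undo the ratio: input overshoot = 26 × 1.5 = 39 dB, giving input = 0 dBFS.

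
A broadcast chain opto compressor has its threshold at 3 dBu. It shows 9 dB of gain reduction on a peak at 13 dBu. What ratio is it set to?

10:1

Input overshoot = 13 − 3 = 10 dB.
Output overshoot = 10 − 9 = 1 dB.
Ratio = input overshoot / output overshoot = 10 / 1 = 10.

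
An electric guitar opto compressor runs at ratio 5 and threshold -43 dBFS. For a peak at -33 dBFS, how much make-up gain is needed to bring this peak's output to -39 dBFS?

2 dB

Without make-up, output = threshold + overshoot/5 = -43 + 2 = -41 dBFS.
Gap to target: 2 dB.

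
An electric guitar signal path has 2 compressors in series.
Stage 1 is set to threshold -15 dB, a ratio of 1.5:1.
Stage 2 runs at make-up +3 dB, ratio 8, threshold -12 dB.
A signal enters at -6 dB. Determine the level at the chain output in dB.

Stage 1: -6 dB is 9 dB over -15 dB; at 1.5:1 that becomes 6 dB over, giving -9 dB.
Stage 2: 3 dB above -12 dB, reduced 8:1 to 0.375 dB above → -11.625 dB; +3 dB make-up → -8.625 dB.

-8.625 dB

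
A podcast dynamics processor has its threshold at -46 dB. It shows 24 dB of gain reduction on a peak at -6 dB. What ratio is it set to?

2.5:1

Input overshoot = -6 − (-46) = 40 dB.
Output overshoot = 40 − 24 = 16 dB.
Ratio = input overshoot / output overshoot = 40 / 16 = 2.5.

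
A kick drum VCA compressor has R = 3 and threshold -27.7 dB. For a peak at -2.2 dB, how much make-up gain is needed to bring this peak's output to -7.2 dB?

The peak compresses to -27.7 + 25.5/3 = -19.2 dB.
To reach -7.2 dB requires -7.2 − (-19.2) = 12 dB of make-up.

12 dB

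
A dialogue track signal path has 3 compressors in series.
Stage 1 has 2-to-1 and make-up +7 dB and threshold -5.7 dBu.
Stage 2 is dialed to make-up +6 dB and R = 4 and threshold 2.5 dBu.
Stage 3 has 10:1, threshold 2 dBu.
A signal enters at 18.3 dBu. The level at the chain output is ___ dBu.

2.92 dBu

Stage 1: 18.3 dBu is 24 dB over -5.7 dBu; at 2:1 that becomes 12 dB over, giving 6.3 dBu; +7 dB make-up → 13.3 dBu.
Stage 2: overshoot 10.8 dB → 10.8/4 = 2.7 dB → 5.2 dBu; +6 dB make-up → 11.2 dBu.
Stage 3: overshoot 9.2 dB → 9.2/10 = 0.92 dB → 2.92 dBu.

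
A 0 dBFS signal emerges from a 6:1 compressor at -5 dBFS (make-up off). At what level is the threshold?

-6 dBFS

Gain reduction = 0 − (-5) = 5 dB; output overshoot = GR / (R − 1) = 5 / 5 = 1 dB.
Threshold = output − output overshoot = -5 − 1 = -6 dBFS.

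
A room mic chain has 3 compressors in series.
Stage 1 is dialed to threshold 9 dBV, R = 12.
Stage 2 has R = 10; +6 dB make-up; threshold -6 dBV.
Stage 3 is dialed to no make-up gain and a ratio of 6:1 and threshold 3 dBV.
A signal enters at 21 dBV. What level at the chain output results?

Stage 1: overshoot 12 dB → 12/12 = 1 dB → 10 dBV.
Stage 2: overshoot 16 dB → 16/10 = 1.6 dB → -4.4 dBV; +6 dB make-up → 1.6 dBV.
Stage 3: 1.6 dBV ≤ 3 dBV, so stage 3 doesn't engage; output 1.6 dBV.

1.6 dBV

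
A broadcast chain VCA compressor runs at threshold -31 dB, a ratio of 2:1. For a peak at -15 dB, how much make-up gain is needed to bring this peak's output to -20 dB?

The peak compresses to -31 + 16/2 = -23 dB.
To reach -20 dB requires -20 − (-23) = 3 dB of make-up.

3 dB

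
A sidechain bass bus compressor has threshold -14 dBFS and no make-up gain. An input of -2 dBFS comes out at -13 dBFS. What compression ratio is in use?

12:1

Input overshoot = -2 − (-14) = 12 dB; output overshoot = -13 − (-14) = 1 dB.
Ratio = 12 / 1 = 12.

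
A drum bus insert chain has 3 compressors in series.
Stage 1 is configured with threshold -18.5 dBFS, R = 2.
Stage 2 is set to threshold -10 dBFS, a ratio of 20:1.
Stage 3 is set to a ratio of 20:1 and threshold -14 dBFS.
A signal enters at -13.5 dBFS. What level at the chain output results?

-16 dBFS

Stage 1: overshoot 5 dB → 5/2 = 2.5 dB → -16 dBFS.
Stage 2: -16 dBFS ≤ -10 dBFS, so stage 2 doesn't engage; output -16 dBFS.
Stage 3: -16 dBFS ≤ -14 dBFS, so stage 3 doesn't engage; output -16 dBFS.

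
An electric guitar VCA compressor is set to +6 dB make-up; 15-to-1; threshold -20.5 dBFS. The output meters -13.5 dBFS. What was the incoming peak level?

Before make-up, the level was -13.5 − 6 = -19.5 dBFS.
Post-compression overshoot = -19.5 − (-20.5) = 1 dB.
Before 15:1 compression the overshoot was 1 × 15 = 15 dB, so input = -20.5 + 15 = -5.5 dBFS.

-5.5 dBFS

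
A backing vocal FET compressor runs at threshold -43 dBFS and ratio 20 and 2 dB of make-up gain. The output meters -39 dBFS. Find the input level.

-3 dBFS

Remove make-up: -39 − 2 = -41 dBFS.
Post-compression overshoot = -41 − (-43) = 2 dB.
Input overshoot = R × output overshoot = 40 dB → input = -43 + 40 = -3 dBFS.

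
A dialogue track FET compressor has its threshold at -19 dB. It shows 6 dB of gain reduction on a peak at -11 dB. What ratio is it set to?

4:1

Input overshoot = -11 − (-19) = 8 dB.
Output overshoot = 8 − 6 = 2 dB.
Ratio = input overshoot / output overshoot = 8 / 2 = 4.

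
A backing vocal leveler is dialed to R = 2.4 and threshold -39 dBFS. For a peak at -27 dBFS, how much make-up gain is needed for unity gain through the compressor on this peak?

Overshoot 12 dB → 12/2.4 = 5 dB after compression, so the compressed level is -39 + 5 = -34 dBFS.
Make-up = target − compressed = -27 − (-34) = 7 dB.

7 dB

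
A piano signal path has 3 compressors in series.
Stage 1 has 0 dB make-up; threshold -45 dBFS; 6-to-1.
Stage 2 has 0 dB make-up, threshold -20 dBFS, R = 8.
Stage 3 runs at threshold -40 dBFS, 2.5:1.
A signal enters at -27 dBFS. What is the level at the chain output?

-42 dBFS

Stage 1: -27 dBFS is 18 dB over -45 dBFS; at 6:1 that becomes 3 dB over, giving -42 dBFS.
Stage 2: below threshold (-42 ≤ -20); passes unchanged; output -42 dBFS.
Stage 3: below threshold (-42 ≤ -40); passes unchanged; output -42 dBFS.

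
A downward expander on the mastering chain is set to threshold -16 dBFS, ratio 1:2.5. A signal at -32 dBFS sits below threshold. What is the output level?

Below threshold, a 1:2.5 expander applies gain = (2.5−1)×(T − x) of attenuation.
(2.5−1) × 16 = 24 dB, so output = -32 − 24 = -56 dBFS.

-56 dBFS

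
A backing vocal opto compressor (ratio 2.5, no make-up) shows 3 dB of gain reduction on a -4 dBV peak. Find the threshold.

-9 dBV

Input is 5 dB above T (since output overshoot × R = input overshoot: (-7 − T)·2.5 = -4 − T gives T = -9 dBV).
Check: -9 + (-4 − (-9))/2.5 = -9 + 2 = -7 dBV. ✓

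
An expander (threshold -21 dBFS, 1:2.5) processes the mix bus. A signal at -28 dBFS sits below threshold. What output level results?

-38.5 dBFS

The input is 7 dB below the -21 dBFS threshold.
A 1:2.5 expander multiplies undershoot by 2.5: 7 × 2.5 = 17.5 dB below threshold.
Output = -21 − 17.5 = -38.5 dBFS.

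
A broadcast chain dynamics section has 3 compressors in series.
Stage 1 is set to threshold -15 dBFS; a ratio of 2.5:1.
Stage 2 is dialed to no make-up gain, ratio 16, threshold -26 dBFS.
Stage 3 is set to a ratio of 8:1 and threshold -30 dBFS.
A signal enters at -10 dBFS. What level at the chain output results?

Stage 1: 5 dB above -15 dBFS, reduced 2.5:1 to 2 dB above → -13 dBFS.
Stage 2: -13 dBFS is 13 dB over -26 dBFS; at 16:1 that becomes 0.8125 dB over, giving -25.1875 dBFS.
Stage 3: 4.8125 dB above -30 dBFS, reduced 8:1 to 0.601562 dB above → -29.398438 dBFS.

-29.398438 dBFS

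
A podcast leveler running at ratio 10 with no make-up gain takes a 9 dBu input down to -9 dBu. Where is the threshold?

Gain reduction = 9 − (-9) = 18 dB; output overshoot = GR / (R − 1) = 18 / 9 = 2 dB.
Threshold = output − output overshoot = -9 − 2 = -11 dBu.

-11 dBu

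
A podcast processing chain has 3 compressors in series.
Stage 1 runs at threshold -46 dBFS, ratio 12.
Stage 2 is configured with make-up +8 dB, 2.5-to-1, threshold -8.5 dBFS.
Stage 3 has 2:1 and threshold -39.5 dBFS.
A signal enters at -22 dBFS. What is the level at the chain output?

-37.75 dBFS

Stage 1: 24 dB above -46 dBFS, reduced 12:1 to 2 dB above → -44 dBFS.
Stage 2: below threshold (-44 ≤ -8.5); passes unchanged; make-up brings it to -36 dBFS.
Stage 3: -36 dBFS is 3.5 dB over -39.5 dBFS; at 2:1 that becomes 1.75 dB over, giving -37.75 dBFS.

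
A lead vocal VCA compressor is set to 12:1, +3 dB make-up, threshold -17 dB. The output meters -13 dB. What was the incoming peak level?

-5 dB

Before make-up, the level was -13 − 3 = -16 dB.
That's 1 dB above the -17 dB threshold.
Input overshoot = R × output overshoot = 12 dB → input = -17 + 12 = -5 dB.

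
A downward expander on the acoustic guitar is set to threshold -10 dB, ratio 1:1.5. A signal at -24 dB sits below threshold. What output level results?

Below threshold, a 1:1.5 expander applies gain = (1.5−1)×(T − x) of attenuation.
(1.5−1) × 14 = 7 dB, so output = -24 − 7 = -31 dB.

-31 dB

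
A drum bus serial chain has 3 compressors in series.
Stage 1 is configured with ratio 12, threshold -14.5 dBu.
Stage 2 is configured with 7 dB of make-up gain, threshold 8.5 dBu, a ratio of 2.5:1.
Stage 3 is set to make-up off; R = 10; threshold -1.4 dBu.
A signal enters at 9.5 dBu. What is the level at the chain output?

Stage 1: 9.5 dBu is 24 dB over -14.5 dBu; at 12:1 that becomes 2 dB over, giving -12.5 dBu.
Stage 2: below threshold (-12.5 ≤ 8.5); passes unchanged; make-up brings it to -5.5 dBu.
Stage 3: below threshold (-5.5 ≤ -1.4); passes unchanged; output -5.5 dBu.

-5.5 dBu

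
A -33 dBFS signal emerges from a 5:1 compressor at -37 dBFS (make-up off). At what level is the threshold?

-38 dBFS

Let T be the threshold. Output overshoot = (input overshoot)/R, so -37 − T = (-33 − T)/5.
5·(-37 − T) = -33 − T → 4·T = -185 − (-33) = -152.
T = -152/4 = -38 dBFS.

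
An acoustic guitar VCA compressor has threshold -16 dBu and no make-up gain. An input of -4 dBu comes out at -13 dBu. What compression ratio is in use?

4:1

Input overshoot = -4 − (-16) = 12 dB; output overshoot = -13 − (-16) = 3 dB.
Ratio = 12 / 3 = 4.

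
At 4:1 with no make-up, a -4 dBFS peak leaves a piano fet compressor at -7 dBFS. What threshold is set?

-8 dBFS

Gain reduction = -4 − (-7) = 3 dB; output overshoot = GR / (R − 1) = 3 / 3 = 1 dB.
Threshold = output − output overshoot = -7 − 1 = -8 dBFS.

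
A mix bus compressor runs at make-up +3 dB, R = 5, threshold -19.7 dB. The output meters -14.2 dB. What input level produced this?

Stripping the +3 dB make-up gives -17.2 dB at the gain stage.
Post-compression overshoot = -17.2 − (-19.7) = 2.5 dB.
Input overshoot = R × output overshoot = 12.5 dB → input = -19.7 + 12.5 = -7.2 dB.

-7.2 dB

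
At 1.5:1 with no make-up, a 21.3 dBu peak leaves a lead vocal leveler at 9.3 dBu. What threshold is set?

Gain reduction = 21.3 − 9.3 = 12 dB; output overshoot = GR / (R − 1) = 12 / 0.5 = 24 dB.
Threshold = output − output overshoot = 9.3 − 24 = -14.7 dBu.

-14.7 dBu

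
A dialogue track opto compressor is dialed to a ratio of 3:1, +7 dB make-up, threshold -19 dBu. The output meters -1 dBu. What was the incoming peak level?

14 dBu

Before make-up, the level was -1 − 7 = -8 dBu.
That's 11 dB above the -19 dBu threshold.
Undo the ratio: input overshoot = 11 × 3 = 33 dB, giving input = 14 dBu.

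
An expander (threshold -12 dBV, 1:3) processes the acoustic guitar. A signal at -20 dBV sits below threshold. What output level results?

The input is 8 dB below the -12 dBV threshold.
A 1:3 expander multiplies undershoot by 3: 8 × 3 = 24 dB below threshold.
Output = -12 − 24 = -36 dBV.

-36 dBV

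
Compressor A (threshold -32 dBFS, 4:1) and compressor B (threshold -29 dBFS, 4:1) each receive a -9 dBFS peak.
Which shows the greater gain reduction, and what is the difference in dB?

A, by 2.25 dB

A: 23 dB over, compressed to 5.75 dB over, so 17.25 dB of GR.
B: 20 dB over, compressed to 5 dB over, so 15 dB of GR.
A reduces 2.25 dB more.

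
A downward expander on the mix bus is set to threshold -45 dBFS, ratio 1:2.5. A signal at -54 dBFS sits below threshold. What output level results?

-67.5 dBFS

Below threshold, a 1:2.5 expander applies gain = (2.5−1)×(T − x) of attenuation.
(2.5−1) × 9 = 13.5 dB, so output = -54 − 13.5 = -67.5 dBFS.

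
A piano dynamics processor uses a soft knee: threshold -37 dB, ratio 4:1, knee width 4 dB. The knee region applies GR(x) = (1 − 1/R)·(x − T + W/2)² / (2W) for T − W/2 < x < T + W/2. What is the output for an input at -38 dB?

-38.09375 dB

x − T + W/2 = -38 − (-37) + 2 = 1.
GR = (1 − 1/4) × 1² / 8 = 0.75 × 1 / 8 = 0.09375 dB.
Output = -38 − 0.09375 = -38.09375 dB.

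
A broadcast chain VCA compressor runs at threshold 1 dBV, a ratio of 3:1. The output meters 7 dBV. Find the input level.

That's 6 dB above the 1 dBV threshold.
Undo the ratio: input overshoot = 6 × 3 = 18 dB, giving input = 19 dBV.

19 dBV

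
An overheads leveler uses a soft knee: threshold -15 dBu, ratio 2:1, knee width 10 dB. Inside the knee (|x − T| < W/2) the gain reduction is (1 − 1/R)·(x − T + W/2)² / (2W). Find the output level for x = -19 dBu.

x − T + W/2 = -19 − (-15) + 5 = 1.
GR = (1 − 1/2) × 1² / 20 = 0.5 × 1 / 20 = 0.025 dB.
Output = -19 − 0.025 = -19.025 dBu.

-19.025 dBu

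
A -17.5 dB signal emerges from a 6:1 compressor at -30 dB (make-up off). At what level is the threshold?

-32.5 dB

Let T be the threshold. Output overshoot = (input overshoot)/R, so -30 − T = (-17.5 − T)/6.
6·(-30 − T) = -17.5 − T → 5·T = -180 − (-17.5) = -162.5.
T = -162.5/5 = -32.5 dB.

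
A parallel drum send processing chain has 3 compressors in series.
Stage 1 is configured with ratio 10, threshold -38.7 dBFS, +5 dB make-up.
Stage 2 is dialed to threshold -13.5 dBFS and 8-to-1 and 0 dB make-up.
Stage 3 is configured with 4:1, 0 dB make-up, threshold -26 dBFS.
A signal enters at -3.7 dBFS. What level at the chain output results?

-30.2 dBFS

Stage 1: 35 dB above -38.7 dBFS, reduced 10:1 to 3.5 dB above → -35.2 dBFS; +5 dB make-up → -30.2 dBFS.
Stage 2: -30.2 dBFS is at or below the -13.5 dBFS threshold — no compression; output -30.2 dBFS.
Stage 3: -30.2 dBFS ≤ -26 dBFS, so stage 3 doesn't engage; output -30.2 dBFS.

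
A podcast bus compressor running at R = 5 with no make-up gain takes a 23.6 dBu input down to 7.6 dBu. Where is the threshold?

3.6 dBu

Gain reduction = 23.6 − 7.6 = 16 dB; output overshoot = GR / (R − 1) = 16 / 4 = 4 dB.
Threshold = output − output overshoot = 7.6 − 4 = 3.6 dBu.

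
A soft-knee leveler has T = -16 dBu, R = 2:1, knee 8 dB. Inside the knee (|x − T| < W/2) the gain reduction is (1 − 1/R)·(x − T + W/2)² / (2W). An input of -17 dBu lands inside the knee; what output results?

-17.28125 dBu

x − T + W/2 = -17 − (-16) + 4 = 3.
GR = (1 − 1/2) × 3² / 16 = 0.5 × 9 / 16 = 0.28125 dB.
Output = -17 − 0.28125 = -17.28125 dBu.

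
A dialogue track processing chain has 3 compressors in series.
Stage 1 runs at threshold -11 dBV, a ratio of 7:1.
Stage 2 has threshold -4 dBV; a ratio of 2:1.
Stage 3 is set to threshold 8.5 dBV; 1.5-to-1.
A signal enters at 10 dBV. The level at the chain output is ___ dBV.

-8 dBV

Stage 1: 21 dB above -11 dBV, reduced 7:1 to 3 dB above → -8 dBV.
Stage 2: below threshold (-8 ≤ -4); passes unchanged; output -8 dBV.
Stage 3: -8 dBV is at or below the 8.5 dBV threshold — no compression; output -8 dBV.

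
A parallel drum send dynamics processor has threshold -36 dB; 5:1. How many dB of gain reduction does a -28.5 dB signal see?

-28.5 dB exceeds the threshold by 7.5 dB.
A 5:1 ratio leaves 1.5 dB of that excess.
GR = overshoot in − overshoot out = 7.5 − 1.5 = 6 dB.

6 dB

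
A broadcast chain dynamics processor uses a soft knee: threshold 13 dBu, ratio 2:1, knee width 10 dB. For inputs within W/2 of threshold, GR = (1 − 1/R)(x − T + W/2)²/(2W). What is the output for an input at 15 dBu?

13.775 dBu

x − T + W/2 = 15 − 13 + 5 = 7.
GR = (1 − 1/2) × 7² / 20 = 0.5 × 49 / 20 = 1.225 dB.
Output = 15 − 1.225 = 13.775 dBu.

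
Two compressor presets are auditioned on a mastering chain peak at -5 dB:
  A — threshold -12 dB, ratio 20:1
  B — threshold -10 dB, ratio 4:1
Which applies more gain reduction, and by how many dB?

A, by 2.9 dB

A: 7 dB over, compressed to 0.35 dB over, so 6.65 dB of GR.
B: 5 dB over, compressed to 1.25 dB over, so 3.75 dB of GR.
Difference: 2.9 dB in favour of A.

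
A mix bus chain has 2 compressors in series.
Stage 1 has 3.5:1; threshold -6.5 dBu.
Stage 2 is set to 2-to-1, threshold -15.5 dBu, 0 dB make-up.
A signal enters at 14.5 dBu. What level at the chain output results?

Stage 1: 14.5 dBu is 21 dB over -6.5 dBu; at 3.5:1 that becomes 6 dB over, giving -0.5 dBu.
Stage 2: 15 dB above -15.5 dBu, reduced 2:1 to 7.5 dB above → -8 dBu.

-8 dBu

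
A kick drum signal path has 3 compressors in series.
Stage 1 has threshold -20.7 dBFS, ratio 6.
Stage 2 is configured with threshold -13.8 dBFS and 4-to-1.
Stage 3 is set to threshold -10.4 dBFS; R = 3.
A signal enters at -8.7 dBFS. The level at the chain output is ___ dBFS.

Stage 1: -8.7 dBFS is 12 dB over -20.7 dBFS; at 6:1 that becomes 2 dB over, giving -18.7 dBFS.
Stage 2: -18.7 dBFS ≤ -13.8 dBFS, so stage 2 doesn't engage; output -18.7 dBFS.
Stage 3: below threshold (-18.7 ≤ -10.4); passes unchanged; output -18.7 dBFS.

-18.7 dBFS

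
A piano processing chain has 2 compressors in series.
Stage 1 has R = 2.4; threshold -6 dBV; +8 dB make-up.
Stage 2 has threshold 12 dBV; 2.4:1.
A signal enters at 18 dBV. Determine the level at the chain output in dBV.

Stage 1: 18 dBV is 24 dB over -6 dBV; at 2.4:1 that becomes 10 dB over, giving 4 dBV; +8 dB make-up → 12 dBV.
Stage 2: 12 dBV ≤ 12 dBV, so stage 2 doesn't engage; output 12 dBV.

12 dBV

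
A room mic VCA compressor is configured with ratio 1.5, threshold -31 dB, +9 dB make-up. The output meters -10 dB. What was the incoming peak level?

Remove make-up: -10 − 9 = -19 dB.
Post-compression overshoot = -19 − (-31) = 12 dB.
Input overshoot = R × output overshoot = 18 dB → input = -31 + 18 = -13 dB.

-13 dB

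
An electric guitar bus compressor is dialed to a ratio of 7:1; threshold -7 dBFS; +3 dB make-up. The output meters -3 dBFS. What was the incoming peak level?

0 dBFS

Before make-up, the level was -3 − 3 = -6 dBFS.
The compressed level sits -6 − (-7) = 1 dB over threshold.
Undo the ratio: input overshoot = 1 × 7 = 7 dB, giving input = 0 dBFS.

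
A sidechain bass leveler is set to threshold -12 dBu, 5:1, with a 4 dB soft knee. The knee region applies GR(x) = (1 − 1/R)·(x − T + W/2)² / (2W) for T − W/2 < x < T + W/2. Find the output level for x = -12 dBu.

x − T + W/2 = -12 − (-12) + 2 = 2.
GR = (1 − 1/5) × 2² / 8 = 0.8 × 4 / 8 = 0.4 dB.
Output = -12 − 0.4 = -12.4 dBu.

-12.4 dBu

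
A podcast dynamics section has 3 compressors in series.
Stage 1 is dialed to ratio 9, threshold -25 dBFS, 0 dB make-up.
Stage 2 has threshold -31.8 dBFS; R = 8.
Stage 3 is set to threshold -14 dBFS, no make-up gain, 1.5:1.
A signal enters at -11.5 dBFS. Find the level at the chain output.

Stage 1: -11.5 dBFS is 13.5 dB over -25 dBFS; at 9:1 that becomes 1.5 dB over, giving -23.5 dBFS.
Stage 2: overshoot 8.3 dB → 8.3/8 = 1.0375 dB → -30.7625 dBFS.
Stage 3: -30.7625 dBFS ≤ -14 dBFS, so stage 3 doesn't engage; output -30.7625 dBFS.

-30.7625 dBFS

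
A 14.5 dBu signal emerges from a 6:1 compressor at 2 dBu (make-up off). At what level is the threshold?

Let T be the threshold. Output overshoot = (input overshoot)/R, so 2 − T = (14.5 − T)/6.
6·(2 − T) = 14.5 − T → 5·T = 12 − 14.5 = -2.5.
T = -2.5/5 = -0.5 dBu.

-0.5 dBu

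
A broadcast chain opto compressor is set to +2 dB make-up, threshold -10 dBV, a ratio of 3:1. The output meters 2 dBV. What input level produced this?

Before make-up, the level was 2 − 2 = 0 dBV.
Post-compression overshoot = 0 − (-10) = 10 dB.
Input overshoot = R × output overshoot = 30 dB → input = -10 + 30 = 20 dBV.

20 dBV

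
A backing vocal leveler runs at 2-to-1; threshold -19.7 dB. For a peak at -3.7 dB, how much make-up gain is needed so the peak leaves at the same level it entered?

8 dB

Without make-up, output = threshold + overshoot/2 = -19.7 + 8 = -11.7 dB.
Gap to target: 8 dB.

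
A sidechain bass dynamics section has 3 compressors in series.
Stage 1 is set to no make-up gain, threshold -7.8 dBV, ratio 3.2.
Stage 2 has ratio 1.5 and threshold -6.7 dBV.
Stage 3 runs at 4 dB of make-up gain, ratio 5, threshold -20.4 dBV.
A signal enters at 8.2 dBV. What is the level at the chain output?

Stage 1: 16 dB above -7.8 dBV, reduced 3.2:1 to 5 dB above → -2.8 dBV.
Stage 2: overshoot 3.9 dB → 3.9/1.5 = 2.6 dB → -4.1 dBV.
Stage 3: -4.1 dBV is 16.3 dB over -20.4 dBV; at 5:1 that becomes 3.26 dB over, giving -17.14 dBV; +4 dB make-up → -13.14 dBV.

-13.14 dBV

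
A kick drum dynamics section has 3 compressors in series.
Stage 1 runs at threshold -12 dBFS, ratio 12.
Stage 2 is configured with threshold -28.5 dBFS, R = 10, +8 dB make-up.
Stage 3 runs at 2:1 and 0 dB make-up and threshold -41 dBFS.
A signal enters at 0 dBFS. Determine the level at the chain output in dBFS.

Stage 1: 12 dB above -12 dBFS, reduced 12:1 to 1 dB above → -11 dBFS.
Stage 2: -11 dBFS is 17.5 dB over -28.5 dBFS; at 10:1 that becomes 1.75 dB over, giving -26.75 dBFS; +8 dB make-up → -18.75 dBFS.
Stage 3: overshoot 22.25 dB → 22.25/2 = 11.125 dB → -29.875 dBFS.

-29.875 dBFS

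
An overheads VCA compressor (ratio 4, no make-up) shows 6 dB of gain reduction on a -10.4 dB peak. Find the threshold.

-18.4 dB

Input is 8 dB above T (since output overshoot × R = input overshoot: (-16.4 − T)·4 = -10.4 − T gives T = -18.4 dB).
Check: -18.4 + (-10.4 − (-18.4))/4 = -18.4 + 2 = -16.4 dB. ✓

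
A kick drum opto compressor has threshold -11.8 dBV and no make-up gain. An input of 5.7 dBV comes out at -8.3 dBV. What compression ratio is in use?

Input overshoot = 5.7 − (-11.8) = 17.5 dB; output overshoot = -8.3 − (-11.8) = 3.5 dB.
Ratio = 17.5 / 3.5 = 5.

5:1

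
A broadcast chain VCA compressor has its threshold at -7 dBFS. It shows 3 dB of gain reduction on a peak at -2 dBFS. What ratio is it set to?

Input overshoot = -2 − (-7) = 5 dB.
Output overshoot = 5 − 3 = 2 dB.
Ratio = input overshoot / output overshoot = 5 / 2 = 2.5.

2.5:1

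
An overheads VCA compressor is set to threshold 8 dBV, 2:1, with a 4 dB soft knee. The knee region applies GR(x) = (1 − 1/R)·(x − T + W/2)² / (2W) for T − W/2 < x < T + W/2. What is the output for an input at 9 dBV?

x − T + W/2 = 9 − 8 + 2 = 3.
GR = (1 − 1/2) × 3² / 8 = 0.5 × 9 / 8 = 0.5625 dB.
Output = 9 − 0.5625 = 8.4375 dBV.

8.4375 dBV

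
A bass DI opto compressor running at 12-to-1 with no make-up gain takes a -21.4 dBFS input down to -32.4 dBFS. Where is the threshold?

-33.4 dBFS

Input is 12 dB above T (since output overshoot × R = input overshoot: (-32.4 − T)·12 = -21.4 − T gives T = -33.4 dBFS).
Check: -33.4 + (-21.4 − (-33.4))/12 = -33.4 + 1 = -32.4 dBFS. ✓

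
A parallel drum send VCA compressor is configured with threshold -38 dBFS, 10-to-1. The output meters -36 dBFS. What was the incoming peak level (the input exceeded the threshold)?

Post-compression overshoot = -36 − (-38) = 2 dB.
Before 10:1 compression the overshoot was 2 × 10 = 20 dB, so input = -38 + 20 = -18 dBFS.

-18 dBFS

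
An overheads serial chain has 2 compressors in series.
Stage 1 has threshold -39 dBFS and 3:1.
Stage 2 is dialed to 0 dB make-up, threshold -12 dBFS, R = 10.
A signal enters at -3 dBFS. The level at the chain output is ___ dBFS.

-27 dBFS

Stage 1: overshoot 36 dB → 36/3 = 12 dB → -27 dBFS.
Stage 2: -27 dBFS ≤ -12 dBFS, so stage 2 doesn't engage; output -27 dBFS.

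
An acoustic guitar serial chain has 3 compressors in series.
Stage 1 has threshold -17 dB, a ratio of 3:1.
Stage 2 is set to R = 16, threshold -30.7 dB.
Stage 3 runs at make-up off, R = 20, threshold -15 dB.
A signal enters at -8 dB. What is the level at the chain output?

-29.65625 dB

Stage 1: 9 dB above -17 dB, reduced 3:1 to 3 dB above → -14 dB.
Stage 2: overshoot 16.7 dB → 16.7/16 = 1.04375 dB → -29.65625 dB.
Stage 3: below threshold (-29.65625 ≤ -15); passes unchanged; output -29.65625 dB.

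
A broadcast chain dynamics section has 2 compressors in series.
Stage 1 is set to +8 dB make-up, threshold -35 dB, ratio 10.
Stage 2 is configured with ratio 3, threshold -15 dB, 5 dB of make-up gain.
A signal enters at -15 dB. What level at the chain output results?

Stage 1: -15 dB is 20 dB over -35 dB; at 10:1 that becomes 2 dB over, giving -33 dB; +8 dB make-up → -25 dB.
Stage 2: -25 dB ≤ -15 dB, so stage 2 doesn't engage; make-up brings it to -20 dB.

-20 dB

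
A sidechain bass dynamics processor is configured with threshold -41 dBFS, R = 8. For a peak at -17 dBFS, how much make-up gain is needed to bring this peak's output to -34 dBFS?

Overshoot 24 dB → 24/8 = 3 dB after compression, so the compressed level is -41 + 3 = -38 dBFS.
Make-up = target − compressed = -34 − (-38) = 4 dB.

4 dB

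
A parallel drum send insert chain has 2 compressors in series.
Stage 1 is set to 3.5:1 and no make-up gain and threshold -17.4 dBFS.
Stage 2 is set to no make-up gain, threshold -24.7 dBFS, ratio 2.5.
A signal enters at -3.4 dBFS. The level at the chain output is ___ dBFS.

-20.18 dBFS

Stage 1: -3.4 dBFS is 14 dB over -17.4 dBFS; at 3.5:1 that becomes 4 dB over, giving -13.4 dBFS.
Stage 2: 11.3 dB above -24.7 dBFS, reduced 2.5:1 to 4.52 dB above → -20.18 dBFS.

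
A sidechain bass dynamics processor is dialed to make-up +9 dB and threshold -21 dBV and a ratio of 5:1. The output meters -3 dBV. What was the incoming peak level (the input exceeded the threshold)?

Stripping the +9 dB make-up gives -12 dBV at the gain stage.
That's 9 dB above the -21 dBV threshold.
Input overshoot = R × output overshoot = 45 dB → input = -21 + 45 = 24 dBV.

24 dBV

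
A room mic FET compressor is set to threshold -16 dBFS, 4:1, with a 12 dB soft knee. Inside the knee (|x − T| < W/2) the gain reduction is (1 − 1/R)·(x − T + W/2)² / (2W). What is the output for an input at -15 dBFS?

-16.53125 dBFS

x − T + W/2 = -15 − (-16) + 6 = 7.
GR = (1 − 1/4) × 7² / 24 = 0.75 × 49 / 24 = 1.53125 dB.
Output = -15 − 1.53125 = -16.53125 dBFS.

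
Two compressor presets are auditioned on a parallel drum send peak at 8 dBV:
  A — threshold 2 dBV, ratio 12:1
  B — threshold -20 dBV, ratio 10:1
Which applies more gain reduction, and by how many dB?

A: GR = 6 − 6/12 = 5.5 dB.
B: GR = 28 − 28/10 = 25.2 dB.
B reduces 19.7 dB more.

B, by 19.7 dB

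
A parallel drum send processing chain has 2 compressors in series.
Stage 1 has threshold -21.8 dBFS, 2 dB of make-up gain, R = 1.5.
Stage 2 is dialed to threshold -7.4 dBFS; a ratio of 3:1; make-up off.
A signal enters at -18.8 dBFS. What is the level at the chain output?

Stage 1: 3 dB above -21.8 dBFS, reduced 1.5:1 to 2 dB above → -19.8 dBFS; +2 dB make-up → -17.8 dBFS.
Stage 2: -17.8 dBFS is at or below the -7.4 dBFS threshold — no compression; output -17.8 dBFS.

-17.8 dBFS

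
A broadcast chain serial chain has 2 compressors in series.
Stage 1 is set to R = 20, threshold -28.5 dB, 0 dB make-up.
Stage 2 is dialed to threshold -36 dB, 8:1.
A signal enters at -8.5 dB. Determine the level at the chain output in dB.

Stage 1: 20 dB above -28.5 dB, reduced 20:1 to 1 dB above → -27.5 dB.
Stage 2: 8.5 dB above -36 dB, reduced 8:1 to 1.0625 dB above → -34.9375 dB.

-34.9375 dB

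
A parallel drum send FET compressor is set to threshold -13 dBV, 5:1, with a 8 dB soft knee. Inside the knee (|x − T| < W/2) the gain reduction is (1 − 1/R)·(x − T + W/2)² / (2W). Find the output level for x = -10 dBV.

-12.45 dBV

x − T + W/2 = -10 − (-13) + 4 = 7.
GR = (1 − 1/5) × 7² / 16 = 0.8 × 49 / 16 = 2.45 dB.
Output = -10 − 2.45 = -12.45 dBV.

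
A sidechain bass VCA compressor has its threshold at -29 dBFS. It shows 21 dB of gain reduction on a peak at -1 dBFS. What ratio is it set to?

Input overshoot = -1 − (-29) = 28 dB.
Output overshoot = 28 − 21 = 7 dB.
Ratio = input overshoot / output overshoot = 28 / 7 = 4.

4:1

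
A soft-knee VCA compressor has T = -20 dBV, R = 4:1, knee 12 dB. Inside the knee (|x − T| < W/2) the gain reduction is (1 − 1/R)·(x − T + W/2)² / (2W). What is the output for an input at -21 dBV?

-21.78125 dBV

x − T + W/2 = -21 − (-20) + 6 = 5.
GR = (1 − 1/4) × 5² / 24 = 0.75 × 25 / 24 = 0.78125 dB.
Output = -21 − 0.78125 = -21.78125 dBV.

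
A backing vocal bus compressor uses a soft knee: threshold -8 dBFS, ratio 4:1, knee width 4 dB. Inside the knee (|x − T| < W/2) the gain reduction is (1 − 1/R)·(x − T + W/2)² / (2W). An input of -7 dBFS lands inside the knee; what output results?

x − T + W/2 = -7 − (-8) + 2 = 3.
GR = (1 − 1/4) × 3² / 8 = 0.75 × 9 / 8 = 0.84375 dB.
Output = -7 − 0.84375 = -7.84375 dBFS.

-7.84375 dBFS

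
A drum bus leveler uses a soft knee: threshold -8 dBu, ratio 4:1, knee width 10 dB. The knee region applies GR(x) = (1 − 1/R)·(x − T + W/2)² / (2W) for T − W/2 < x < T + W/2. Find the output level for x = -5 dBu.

-7.4 dBu

x − T + W/2 = -5 − (-8) + 5 = 8.
GR = (1 − 1/4) × 8² / 20 = 0.75 × 64 / 20 = 2.4 dB.
Output = -5 − 2.4 = -7.4 dBu.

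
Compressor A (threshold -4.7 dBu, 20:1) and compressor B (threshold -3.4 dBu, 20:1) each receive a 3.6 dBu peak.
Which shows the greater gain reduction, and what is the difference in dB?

A: GR = 8.3 − 8.3/20 = 7.885 dB.
B: GR = 7 − 7/20 = 6.65 dB.
A applies 1.235 dB more gain reduction.

A, by 1.235 dB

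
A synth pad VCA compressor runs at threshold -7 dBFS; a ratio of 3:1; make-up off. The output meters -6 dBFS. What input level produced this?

-4 dBFS

Post-compression overshoot = -6 − (-7) = 1 dB.
Before 3:1 compression the overshoot was 1 × 3 = 3 dB, so input = -7 + 3 = -4 dBFS.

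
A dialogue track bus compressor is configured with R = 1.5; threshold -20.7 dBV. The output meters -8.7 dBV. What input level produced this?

-2.7 dBV

Post-compression overshoot = -8.7 − (-20.7) = 12 dB.
Input overshoot = R × output overshoot = 18 dB → input = -20.7 + 18 = -2.7 dBV.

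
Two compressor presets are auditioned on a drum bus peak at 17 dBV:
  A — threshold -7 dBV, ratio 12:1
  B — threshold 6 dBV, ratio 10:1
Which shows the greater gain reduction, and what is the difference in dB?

A: GR = 24 − 24/12 = 22 dB.
B: GR = 11 − 11/10 = 9.9 dB.
A reduces 12.1 dB more.

A, by 12.1 dB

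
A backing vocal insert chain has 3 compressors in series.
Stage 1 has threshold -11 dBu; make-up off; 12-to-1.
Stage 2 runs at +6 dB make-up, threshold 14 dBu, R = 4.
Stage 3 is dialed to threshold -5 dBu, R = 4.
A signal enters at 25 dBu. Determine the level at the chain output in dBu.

-4.25 dBu

Stage 1: overshoot 36 dB → 36/12 = 3 dB → -8 dBu.
Stage 2: below threshold (-8 ≤ 14); passes unchanged; make-up brings it to -2 dBu.
Stage 3: overshoot 3 dB → 3/4 = 0.75 dB → -4.25 dBu.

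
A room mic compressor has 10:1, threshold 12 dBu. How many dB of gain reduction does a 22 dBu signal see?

Overshoot = 22 − 12 = 10 dB.
After 10:1 compression the overshoot becomes 10/10 = 1 dB.
GR = overshoot in − overshoot out = 10 − 1 = 9 dB.

9 dB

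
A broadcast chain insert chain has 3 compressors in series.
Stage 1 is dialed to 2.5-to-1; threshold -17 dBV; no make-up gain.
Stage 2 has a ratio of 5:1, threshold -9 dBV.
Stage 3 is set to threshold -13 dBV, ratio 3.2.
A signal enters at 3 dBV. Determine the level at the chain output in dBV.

Stage 1: 20 dB above -17 dBV, reduced 2.5:1 to 8 dB above → -9 dBV.
Stage 2: -9 dBV ≤ -9 dBV, so stage 2 doesn't engage; output -9 dBV.
Stage 3: 4 dB above -13 dBV, reduced 3.2:1 to 1.25 dB above → -11.75 dBV.

-11.75 dBV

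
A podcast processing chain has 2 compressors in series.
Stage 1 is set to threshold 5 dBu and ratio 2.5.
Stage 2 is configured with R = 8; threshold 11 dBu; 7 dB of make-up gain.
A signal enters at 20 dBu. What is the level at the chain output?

Stage 1: 20 dBu is 15 dB over 5 dBu; at 2.5:1 that becomes 6 dB over, giving 11 dBu.
Stage 2: 11 dBu is at or below the 11 dBu threshold — no compression; make-up brings it to 18 dBu.

18 dBu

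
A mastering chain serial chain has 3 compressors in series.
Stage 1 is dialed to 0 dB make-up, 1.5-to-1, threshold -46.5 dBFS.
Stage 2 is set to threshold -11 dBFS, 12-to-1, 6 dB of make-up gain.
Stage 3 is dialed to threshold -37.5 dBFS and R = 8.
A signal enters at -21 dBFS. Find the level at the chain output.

Stage 1: -21 dBFS is 25.5 dB over -46.5 dBFS; at 1.5:1 that becomes 17 dB over, giving -29.5 dBFS.
Stage 2: -29.5 dBFS is at or below the -11 dBFS threshold — no compression; make-up brings it to -23.5 dBFS.
Stage 3: overshoot 14 dB → 14/8 = 1.75 dB → -35.75 dBFS.

-35.75 dBFS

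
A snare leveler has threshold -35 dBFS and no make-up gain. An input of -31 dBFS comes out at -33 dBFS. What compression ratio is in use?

Input overshoot = -31 − (-35) = 4 dB; output overshoot = -33 − (-35) = 2 dB.
Ratio = 4 / 2 = 2.

2:1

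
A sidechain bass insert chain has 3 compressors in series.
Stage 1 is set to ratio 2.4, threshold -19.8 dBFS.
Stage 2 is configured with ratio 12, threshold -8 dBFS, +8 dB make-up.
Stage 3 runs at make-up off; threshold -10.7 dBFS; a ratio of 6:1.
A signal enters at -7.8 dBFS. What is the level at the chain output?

-10.05 dBFS

Stage 1: overshoot 12 dB → 12/2.4 = 5 dB → -14.8 dBFS.
Stage 2: below threshold (-14.8 ≤ -8); passes unchanged; make-up brings it to -6.8 dBFS.
Stage 3: 3.9 dB above -10.7 dBFS, reduced 6:1 to 0.65 dB above → -10.05 dBFS.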